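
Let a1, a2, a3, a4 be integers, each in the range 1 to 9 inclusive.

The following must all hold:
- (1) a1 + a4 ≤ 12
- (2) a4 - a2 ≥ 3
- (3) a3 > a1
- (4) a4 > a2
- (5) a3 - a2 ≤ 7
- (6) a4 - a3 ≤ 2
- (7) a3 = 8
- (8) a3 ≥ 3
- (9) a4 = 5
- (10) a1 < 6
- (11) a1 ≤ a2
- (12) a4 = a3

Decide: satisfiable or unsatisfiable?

Constraint 9 fixes a4 = 5 and constraint 7 fixes a3 = 8, but constraint 12 requires a4 = a3. Since 5 ≠ 8, contradiction.

Unsatisfiable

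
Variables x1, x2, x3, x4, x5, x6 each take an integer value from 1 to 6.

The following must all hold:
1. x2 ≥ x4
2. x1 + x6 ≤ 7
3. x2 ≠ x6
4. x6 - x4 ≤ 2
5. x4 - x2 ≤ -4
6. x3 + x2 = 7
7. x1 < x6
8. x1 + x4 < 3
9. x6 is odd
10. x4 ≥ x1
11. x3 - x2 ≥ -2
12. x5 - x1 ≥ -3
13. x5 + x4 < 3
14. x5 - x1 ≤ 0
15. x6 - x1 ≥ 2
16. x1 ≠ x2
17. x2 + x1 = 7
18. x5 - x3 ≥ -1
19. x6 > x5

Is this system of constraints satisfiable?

Unsatisfiable

Constraints 4, 5, 11, 14, 15, and 18 give x5 − x3 ≥ -1, x3 − x2 ≥ -2, x2 − x4 ≥ 4, x4 − x6 ≥ -2, x6 − x1 ≥ 2, x1 − x5 ≥ 0.
Adding all 6 inequalities: the left sides telescope to 0, and the right sides sum to (-1) + (-2) + 4 + (-2) + 2 + 0 = 1. So 0 ≥ 1, which is false.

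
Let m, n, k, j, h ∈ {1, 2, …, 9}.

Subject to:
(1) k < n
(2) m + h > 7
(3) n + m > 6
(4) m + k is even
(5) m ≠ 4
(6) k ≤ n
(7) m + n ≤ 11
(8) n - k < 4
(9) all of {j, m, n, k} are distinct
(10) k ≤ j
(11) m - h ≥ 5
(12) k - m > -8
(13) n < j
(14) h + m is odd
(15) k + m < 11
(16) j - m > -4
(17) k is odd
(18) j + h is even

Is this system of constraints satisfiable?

Satisfiable

One satisfying assignment is m = 7, n = 2, k = 1, j = 6, h = 2.
For the less obvious constraints — constraint 2: m + h = 9; constraint 3: n + m = 9 — and the others hold by inspection.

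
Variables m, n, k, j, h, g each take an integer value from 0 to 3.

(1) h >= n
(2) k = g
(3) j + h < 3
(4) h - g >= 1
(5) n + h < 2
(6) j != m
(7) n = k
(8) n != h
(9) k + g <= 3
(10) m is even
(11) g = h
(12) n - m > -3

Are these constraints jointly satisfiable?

Unsatisfiable

From constraints 2, 7, and 11, n = k = g = h, so n = h. But constraint 8 says n ≠ h. Contradiction.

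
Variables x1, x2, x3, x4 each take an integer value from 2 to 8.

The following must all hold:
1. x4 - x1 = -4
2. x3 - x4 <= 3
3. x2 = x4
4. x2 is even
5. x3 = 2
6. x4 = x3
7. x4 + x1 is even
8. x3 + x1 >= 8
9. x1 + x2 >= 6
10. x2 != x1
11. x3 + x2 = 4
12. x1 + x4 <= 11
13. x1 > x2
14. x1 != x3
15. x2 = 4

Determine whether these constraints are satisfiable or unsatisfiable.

Unsatisfiable

Constraint 15 fixes x2 = 4 and constraint 5 fixes x3 = 2. Constraints 3 and 6 give x2 = x4 = x3, so x2 = x3. But 4 ≠ 2 — contradiction.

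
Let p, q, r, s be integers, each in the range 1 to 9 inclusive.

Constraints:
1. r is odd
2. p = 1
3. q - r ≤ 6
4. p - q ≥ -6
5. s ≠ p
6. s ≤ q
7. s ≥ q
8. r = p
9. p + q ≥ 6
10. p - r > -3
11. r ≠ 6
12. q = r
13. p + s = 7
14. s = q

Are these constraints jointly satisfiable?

From constraints 8, 12, and 14, s = q = r = p, so s = p. But constraint 5 says s ≠ p. Contradiction.

Unsatisfiable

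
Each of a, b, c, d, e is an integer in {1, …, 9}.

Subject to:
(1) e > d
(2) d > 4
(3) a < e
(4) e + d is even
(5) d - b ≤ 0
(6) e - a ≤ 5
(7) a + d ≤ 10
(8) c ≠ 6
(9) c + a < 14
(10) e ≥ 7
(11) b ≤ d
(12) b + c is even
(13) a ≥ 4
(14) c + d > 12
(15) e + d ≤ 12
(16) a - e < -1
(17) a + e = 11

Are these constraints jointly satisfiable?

Satisfiable

Take a = 4, b = 5, c = 9, d = 5, e = 7. Then constraint 5: d - b = 0; constraint 6: e - a = 3; constraint 7: a + d = 9, and every other listed constraint is also met.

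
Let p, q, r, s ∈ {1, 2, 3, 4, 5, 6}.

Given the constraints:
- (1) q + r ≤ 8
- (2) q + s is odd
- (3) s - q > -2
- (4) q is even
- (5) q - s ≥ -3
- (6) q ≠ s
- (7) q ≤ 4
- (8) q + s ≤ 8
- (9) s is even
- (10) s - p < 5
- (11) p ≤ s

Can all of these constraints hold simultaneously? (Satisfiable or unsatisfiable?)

Unsatisfiable

Constraint 4 makes q even and constraint 9 makes s even, so q + s must be even. Constraint 2 says q + s is odd — contradiction.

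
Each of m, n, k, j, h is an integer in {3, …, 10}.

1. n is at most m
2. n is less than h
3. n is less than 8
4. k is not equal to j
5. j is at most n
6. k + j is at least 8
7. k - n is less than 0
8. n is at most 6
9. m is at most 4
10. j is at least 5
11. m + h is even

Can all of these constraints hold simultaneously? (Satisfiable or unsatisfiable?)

Unsatisfiable

From constraints 5 and 10: n ≥ j and j ≥ 5, so n ≥ 5. From constraints 1 and 9: n ≤ m and m ≤ 4, so n ≤ 4. But 4 < 5, so no value of n works.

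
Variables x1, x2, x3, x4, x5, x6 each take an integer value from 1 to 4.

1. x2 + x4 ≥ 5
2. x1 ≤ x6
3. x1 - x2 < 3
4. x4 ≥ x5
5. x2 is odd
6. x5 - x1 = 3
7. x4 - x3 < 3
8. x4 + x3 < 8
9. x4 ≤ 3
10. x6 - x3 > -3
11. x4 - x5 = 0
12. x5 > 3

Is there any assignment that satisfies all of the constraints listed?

Unsatisfiable

From constraint 12: x5 ≥ 4. From constraints 4 and 9: x5 ≤ x4 and x4 ≤ 3, so x5 ≤ 3. But 3 < 4, so no value of x5 works.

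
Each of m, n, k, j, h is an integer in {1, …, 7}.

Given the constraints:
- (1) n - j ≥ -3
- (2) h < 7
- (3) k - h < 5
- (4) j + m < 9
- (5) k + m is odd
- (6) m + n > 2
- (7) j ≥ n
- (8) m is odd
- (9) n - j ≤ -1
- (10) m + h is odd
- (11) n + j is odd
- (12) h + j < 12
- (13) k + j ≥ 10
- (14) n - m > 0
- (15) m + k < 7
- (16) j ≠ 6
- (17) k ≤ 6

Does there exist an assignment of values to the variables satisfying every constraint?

Satisfiable

One satisfying assignment is m = 1, n = 4, k = 4, j = 7, h = 2.
For the less obvious constraints — constraint 1: n - j = -3; constraint 3: k - h = 2; constraint 4: j + m = 8 — and the others hold by inspection.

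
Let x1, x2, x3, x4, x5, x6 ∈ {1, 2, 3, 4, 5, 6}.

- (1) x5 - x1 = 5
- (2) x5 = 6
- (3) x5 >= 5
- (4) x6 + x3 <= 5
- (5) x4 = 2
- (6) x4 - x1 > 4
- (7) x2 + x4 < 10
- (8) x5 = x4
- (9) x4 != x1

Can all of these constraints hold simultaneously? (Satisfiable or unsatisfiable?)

Constraint 2 fixes x5 = 6 and constraint 5 fixes x4 = 2, but constraint 8 requires x5 = x4. Since 6 ≠ 2, contradiction.

Unsatisfiable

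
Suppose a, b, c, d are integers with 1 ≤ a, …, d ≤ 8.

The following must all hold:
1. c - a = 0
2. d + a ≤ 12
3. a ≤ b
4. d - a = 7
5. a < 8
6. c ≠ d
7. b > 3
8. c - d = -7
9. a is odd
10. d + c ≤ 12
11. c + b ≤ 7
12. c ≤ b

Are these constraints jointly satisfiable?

Take a = 1, b = 4, c = 1, d = 8. Then constraint 1: c - a = 0; constraint 2: d + a = 9, and every other listed constraint is also met.

Satisfiable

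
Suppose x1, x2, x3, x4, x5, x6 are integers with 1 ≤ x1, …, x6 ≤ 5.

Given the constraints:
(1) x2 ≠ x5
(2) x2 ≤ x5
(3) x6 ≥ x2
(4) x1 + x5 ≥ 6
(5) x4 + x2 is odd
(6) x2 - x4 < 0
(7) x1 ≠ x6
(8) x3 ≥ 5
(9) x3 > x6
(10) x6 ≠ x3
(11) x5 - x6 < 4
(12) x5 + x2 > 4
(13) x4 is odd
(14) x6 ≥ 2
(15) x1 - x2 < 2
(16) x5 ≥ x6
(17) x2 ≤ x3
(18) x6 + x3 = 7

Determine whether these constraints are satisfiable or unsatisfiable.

Satisfiable

Take x1 = 3, x2 = 2, x3 = 5, x4 = 5, x5 = 5, x6 = 2. Then constraint 4: x1 + x5 = 8; constraint 6: x2 - x4 = -3, and every other listed constraint is also met.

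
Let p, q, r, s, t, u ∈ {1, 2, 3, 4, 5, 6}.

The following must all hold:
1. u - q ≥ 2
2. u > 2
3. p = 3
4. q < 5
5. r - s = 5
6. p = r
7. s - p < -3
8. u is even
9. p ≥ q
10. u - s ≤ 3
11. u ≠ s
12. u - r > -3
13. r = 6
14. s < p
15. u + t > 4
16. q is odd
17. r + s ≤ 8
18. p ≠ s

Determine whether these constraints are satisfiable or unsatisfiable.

Constraint 3 fixes p = 3 and constraint 13 fixes r = 6, but constraint 6 requires p = r. Since 3 ≠ 6, contradiction.

Unsatisfiable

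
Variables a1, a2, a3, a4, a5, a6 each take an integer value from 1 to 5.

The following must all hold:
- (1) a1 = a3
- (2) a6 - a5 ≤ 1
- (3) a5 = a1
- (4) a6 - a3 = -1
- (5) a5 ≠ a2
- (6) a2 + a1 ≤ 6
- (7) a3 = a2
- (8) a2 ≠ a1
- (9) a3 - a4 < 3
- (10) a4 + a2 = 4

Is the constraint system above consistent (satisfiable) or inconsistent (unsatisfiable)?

Unsatisfiable

From constraints 1, 3, and 7, a5 = a1 = a3 = a2, so a5 = a2. But constraint 5 says a5 ≠ a2. Contradiction.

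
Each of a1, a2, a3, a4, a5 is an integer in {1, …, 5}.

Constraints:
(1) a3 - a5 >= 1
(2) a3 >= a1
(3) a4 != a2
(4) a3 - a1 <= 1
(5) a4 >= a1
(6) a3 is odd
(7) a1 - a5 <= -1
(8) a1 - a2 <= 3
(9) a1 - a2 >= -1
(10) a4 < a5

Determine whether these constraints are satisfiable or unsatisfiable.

Constraints 1, 4, and 7 give a1 − a3 ≥ -1, a3 − a5 ≥ 1, a5 − a1 ≥ 1.
Adding all 3 inequalities: the left sides telescope to 0, and the right sides sum to (-1) + 1 + 1 = 1. So 0 ≥ 1, which is false.

Unsatisfiable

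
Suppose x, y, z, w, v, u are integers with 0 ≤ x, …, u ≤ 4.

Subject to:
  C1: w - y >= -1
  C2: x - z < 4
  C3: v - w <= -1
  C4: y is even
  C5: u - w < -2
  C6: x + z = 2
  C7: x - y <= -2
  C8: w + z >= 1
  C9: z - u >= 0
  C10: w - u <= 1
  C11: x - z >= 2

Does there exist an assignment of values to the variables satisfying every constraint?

Unsatisfiable

Constraints 1, 7, 9, 10, and 11 give w − y ≥ -1, y − x ≥ 2, x − z ≥ 2, z − u ≥ 0, u − w ≥ -1.
Adding all 5 inequalities: the left sides telescope to 0, and the right sides sum to (-1) + 2 + 2 + 0 + (-1) = 2. So 0 ≥ 2, which is false.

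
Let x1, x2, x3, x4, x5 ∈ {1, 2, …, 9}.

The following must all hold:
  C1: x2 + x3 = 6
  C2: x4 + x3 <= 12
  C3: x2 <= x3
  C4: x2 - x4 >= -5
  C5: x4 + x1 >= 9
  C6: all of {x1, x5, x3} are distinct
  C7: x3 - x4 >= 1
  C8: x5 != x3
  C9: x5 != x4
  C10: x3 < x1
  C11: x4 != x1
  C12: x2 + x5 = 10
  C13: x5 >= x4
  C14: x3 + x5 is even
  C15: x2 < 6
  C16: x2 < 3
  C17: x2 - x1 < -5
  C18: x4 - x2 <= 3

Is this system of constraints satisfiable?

One satisfying assignment is x1 = 7, x2 = 1, x3 = 5, x4 = 4, x5 = 9.
For the less obvious constraints — constraint 1: x2 + x3 = 6; constraint 2: x4 + x3 = 9 — and the others hold by inspection.

Satisfiable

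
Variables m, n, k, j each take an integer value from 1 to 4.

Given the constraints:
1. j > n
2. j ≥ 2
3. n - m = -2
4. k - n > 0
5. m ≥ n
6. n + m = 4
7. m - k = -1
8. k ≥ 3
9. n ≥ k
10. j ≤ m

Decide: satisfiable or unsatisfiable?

Unsatisfiable

From constraints 8 and 9: n ≥ k ≥ 3. From constraints 2 and 10: m ≥ j ≥ 2. Hence n + m ≥ 5. But constraint 6 requires n + m = 4, and 4 < 5. Contradiction.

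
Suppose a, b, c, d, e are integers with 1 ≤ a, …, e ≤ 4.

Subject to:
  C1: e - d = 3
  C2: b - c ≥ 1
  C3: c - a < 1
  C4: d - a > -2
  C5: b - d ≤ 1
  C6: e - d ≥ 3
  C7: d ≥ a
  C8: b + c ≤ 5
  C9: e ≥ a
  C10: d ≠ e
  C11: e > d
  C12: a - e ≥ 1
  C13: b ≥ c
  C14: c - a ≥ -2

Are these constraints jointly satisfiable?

Constraints 2, 5, 6, 12, and 14 give d − b ≥ -1, b − c ≥ 1, c − a ≥ -2, a − e ≥ 1, e − d ≥ 3.
Adding all 5 inequalities: the left sides telescope to 0, and the right sides sum to (-1) + 1 + (-2) + 1 + 3 = 2. So 0 ≥ 2, which is false.

Unsatisfiable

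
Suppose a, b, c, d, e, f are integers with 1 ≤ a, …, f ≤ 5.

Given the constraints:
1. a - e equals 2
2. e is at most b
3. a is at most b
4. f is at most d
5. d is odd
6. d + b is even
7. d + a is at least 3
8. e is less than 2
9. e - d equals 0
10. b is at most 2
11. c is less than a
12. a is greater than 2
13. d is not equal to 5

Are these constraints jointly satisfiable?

From constraint 12: a ≥ 3. From constraints 3 and 10: a ≤ b and b ≤ 2, so a ≤ 2. But 2 < 3, so no value of a works.

Unsatisfiable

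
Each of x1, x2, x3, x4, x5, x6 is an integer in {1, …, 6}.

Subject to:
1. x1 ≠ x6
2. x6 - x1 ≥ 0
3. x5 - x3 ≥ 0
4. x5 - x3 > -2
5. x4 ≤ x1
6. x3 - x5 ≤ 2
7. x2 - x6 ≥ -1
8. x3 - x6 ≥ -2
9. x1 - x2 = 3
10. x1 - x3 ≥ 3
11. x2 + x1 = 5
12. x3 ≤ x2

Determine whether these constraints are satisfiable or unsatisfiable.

Constraints 2, 8, and 10 give x6 − x1 ≥ 0, x1 − x3 ≥ 3, x3 − x6 ≥ -2.
Adding all 3 inequalities: the left sides telescope to 0, and the right sides sum to 0 + 3 + (-2) = 1. So 0 ≥ 1, which is false.

Unsatisfiable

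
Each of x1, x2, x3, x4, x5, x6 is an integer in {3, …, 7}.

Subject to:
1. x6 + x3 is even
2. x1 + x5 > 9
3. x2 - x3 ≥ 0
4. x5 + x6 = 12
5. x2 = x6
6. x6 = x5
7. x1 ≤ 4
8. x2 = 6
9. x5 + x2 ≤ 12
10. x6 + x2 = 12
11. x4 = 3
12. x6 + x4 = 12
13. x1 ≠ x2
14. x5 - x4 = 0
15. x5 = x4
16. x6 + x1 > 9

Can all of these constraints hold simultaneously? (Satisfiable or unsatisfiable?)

Constraint 8 fixes x2 = 6 and constraint 11 fixes x4 = 3. Constraints 5, 6, and 15 give x2 = x6 = x5 = x4, so x2 = x4. But 6 ≠ 3 — contradiction.

Unsatisfiable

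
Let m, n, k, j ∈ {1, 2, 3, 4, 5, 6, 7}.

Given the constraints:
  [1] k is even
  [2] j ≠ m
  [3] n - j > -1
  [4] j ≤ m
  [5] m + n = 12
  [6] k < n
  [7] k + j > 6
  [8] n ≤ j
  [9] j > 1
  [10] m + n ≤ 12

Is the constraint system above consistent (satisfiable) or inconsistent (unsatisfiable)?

Satisfiable

Take m = 7, n = 5, k = 2, j = 5. Then constraint 3: n - j = 0; constraint 5: m + n = 12, and every other listed constraint is also met.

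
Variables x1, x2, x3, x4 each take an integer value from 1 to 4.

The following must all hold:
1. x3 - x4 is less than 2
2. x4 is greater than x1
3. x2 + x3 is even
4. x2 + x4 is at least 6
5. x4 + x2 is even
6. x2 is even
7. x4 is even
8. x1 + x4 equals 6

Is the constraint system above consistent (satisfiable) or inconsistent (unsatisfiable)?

Satisfiable

Try x1 = 2, x2 = 2, x3 = 4, x4 = 4.
Check constraint 1: x3 - x4 = 0; constraint 4: x2 + x4 = 6; constraint 8: x1 + x4 = 6. The remaining constraints are straightforward to verify.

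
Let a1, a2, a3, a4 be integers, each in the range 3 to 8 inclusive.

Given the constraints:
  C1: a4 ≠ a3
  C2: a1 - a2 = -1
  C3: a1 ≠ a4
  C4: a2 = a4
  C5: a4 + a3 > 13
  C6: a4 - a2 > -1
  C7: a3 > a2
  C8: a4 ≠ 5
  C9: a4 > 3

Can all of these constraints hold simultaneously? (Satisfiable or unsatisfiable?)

One satisfying assignment is a1 = 6, a2 = 7, a3 = 8, a4 = 7.
For the less obvious constraints — constraint 2: a1 - a2 = -1; constraint 5: a4 + a3 = 15 — and the others hold by inspection.

Satisfiable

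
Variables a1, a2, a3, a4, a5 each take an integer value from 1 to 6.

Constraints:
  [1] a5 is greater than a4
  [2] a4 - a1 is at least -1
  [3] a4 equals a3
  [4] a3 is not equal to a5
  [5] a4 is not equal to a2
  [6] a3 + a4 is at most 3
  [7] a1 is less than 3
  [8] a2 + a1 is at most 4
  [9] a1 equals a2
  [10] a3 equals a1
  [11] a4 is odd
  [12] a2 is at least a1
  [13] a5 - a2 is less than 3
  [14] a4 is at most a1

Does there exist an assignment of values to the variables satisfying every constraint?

From constraints 3, 9, and 10, a4 = a3 = a1 = a2, so a4 = a2. But constraint 5 says a4 ≠ a2. Contradiction.

Unsatisfiable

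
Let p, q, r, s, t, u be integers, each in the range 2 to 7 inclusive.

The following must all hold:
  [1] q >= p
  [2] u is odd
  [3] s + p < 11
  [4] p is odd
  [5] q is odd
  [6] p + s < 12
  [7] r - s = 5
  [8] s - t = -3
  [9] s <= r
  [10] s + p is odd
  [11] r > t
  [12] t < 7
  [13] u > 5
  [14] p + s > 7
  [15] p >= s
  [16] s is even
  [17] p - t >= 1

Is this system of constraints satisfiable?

One satisfying assignment is p = 7, q = 7, r = 7, s = 2, t = 5, u = 7.
For the less obvious constraints — constraint 3: s + p = 9; constraint 6: p + s = 9 — and the others hold by inspection.

Satisfiable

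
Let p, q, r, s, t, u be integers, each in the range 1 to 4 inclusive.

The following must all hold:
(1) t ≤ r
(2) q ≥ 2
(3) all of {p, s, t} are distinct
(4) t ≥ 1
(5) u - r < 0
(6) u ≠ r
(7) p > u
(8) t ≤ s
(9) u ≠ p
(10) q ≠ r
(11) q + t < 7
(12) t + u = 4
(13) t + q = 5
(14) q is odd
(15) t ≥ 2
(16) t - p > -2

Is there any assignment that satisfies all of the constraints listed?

Satisfiable

Setting (p, q, r, s, t, u) = (3, 3, 4, 4, 2, 2) satisfies everything: constraint 5: u - r = -2; constraint 11: q + t = 5, and the others follow.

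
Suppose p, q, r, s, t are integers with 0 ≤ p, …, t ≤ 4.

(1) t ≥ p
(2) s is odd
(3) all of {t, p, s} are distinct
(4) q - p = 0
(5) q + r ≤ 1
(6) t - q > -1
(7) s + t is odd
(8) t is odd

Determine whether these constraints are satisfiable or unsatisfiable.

Constraint 2 makes s odd and constraint 8 makes t odd, so s + t must be even. Constraint 7 says s + t is odd — contradiction.

Unsatisfiable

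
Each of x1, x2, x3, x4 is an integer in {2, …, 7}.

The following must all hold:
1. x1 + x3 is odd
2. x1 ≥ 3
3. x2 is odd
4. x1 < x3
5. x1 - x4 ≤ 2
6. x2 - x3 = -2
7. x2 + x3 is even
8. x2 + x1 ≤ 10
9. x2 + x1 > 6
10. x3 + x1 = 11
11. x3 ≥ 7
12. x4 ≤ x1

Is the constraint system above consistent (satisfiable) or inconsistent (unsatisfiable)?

Satisfiable

The assignment x1 = 4, x2 = 5, x3 = 7, x4 = 2 works:
  constraint 5 holds since x1 - x4 = 2.
  constraint 6 holds since x2 - x3 = -2.
The rest check out directly.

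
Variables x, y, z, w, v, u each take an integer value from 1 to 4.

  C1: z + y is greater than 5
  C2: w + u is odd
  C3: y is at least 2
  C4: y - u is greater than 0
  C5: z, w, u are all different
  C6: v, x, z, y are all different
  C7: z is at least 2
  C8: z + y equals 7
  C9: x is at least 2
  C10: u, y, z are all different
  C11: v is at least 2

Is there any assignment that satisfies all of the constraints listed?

Unsatisfiable

Constraints 3, 7, 9, and 11 confine each of v, x, z, y to the 3 values {2, …, 4} (the domain already gives each ≤ 4).
Constraint 6 requires all 4 of them to be distinct, but only 3 values are available — impossible by the pigeonhole principle.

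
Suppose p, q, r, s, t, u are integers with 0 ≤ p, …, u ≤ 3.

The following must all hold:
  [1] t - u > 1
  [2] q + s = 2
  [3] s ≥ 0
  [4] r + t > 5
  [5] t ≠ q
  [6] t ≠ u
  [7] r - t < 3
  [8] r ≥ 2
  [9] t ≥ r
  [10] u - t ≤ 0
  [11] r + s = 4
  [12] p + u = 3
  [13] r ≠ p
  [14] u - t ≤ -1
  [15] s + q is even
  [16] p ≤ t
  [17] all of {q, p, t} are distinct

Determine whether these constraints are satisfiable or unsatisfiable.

Satisfiable

Try p = 2, q = 1, r = 3, s = 1, t = 3, u = 1.
Check constraint 1: t - u = 2; constraint 2: q + s = 2; constraint 4: r + t = 6. The remaining constraints are straightforward to verify.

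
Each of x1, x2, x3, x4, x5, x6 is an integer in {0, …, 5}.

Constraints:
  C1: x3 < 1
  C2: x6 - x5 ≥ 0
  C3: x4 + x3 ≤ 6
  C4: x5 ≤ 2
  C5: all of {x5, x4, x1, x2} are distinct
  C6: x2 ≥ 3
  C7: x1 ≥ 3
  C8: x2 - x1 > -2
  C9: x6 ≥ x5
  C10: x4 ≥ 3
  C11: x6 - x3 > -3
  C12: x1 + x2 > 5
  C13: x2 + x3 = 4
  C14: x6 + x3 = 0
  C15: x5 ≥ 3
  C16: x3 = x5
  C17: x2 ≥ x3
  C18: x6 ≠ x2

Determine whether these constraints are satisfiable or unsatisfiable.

Unsatisfiable

Constraints 6, 7, 10, and 15 confine each of x5, x4, x1, x2 to the 3 values {3, …, 5} (the domain already gives each ≤ 5).
Constraint 5 requires all 4 of them to be distinct, but only 3 values are available — impossible by the pigeonhole principle.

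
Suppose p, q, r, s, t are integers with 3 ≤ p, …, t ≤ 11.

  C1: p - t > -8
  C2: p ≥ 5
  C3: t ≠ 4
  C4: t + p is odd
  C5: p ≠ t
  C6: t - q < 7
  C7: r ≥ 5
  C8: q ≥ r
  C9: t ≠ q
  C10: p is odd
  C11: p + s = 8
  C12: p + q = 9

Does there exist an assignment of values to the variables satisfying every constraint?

Unsatisfiable

From constraint 2: p ≥ 5. From constraints 7 and 8: q ≥ r ≥ 5. Hence p + q ≥ 10. But constraint 12 requires p + q = 9, and 9 < 10. Contradiction.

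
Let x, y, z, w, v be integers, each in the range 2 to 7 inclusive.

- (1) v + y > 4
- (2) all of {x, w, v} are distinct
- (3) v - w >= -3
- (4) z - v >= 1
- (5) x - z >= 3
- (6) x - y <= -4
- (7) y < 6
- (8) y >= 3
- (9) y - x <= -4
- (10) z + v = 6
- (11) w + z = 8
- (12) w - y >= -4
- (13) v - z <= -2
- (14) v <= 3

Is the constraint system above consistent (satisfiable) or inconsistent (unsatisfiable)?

Unsatisfiable

Constraints 3, 5, 6, 12, and 13 give x − z ≥ 3, z − v ≥ 2, v − w ≥ -3, w − y ≥ -4, y − x ≥ 4.
Adding all 5 inequalities: the left sides telescope to 0, and the right sides sum to 3 + 2 + (-3) + (-4) + 4 = 2. So 0 ≥ 2, which is false.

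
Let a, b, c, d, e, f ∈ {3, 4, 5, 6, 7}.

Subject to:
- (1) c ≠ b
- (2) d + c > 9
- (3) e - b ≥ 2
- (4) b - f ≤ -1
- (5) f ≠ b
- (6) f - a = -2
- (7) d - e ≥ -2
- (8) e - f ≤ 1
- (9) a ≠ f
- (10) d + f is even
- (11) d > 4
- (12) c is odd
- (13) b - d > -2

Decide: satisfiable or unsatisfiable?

Satisfiable

One satisfying assignment is a = 7, b = 4, c = 7, d = 5, e = 6, f = 5.
For the less obvious constraints — constraint 2: d + c = 12; constraint 3: e - b = 2; constraint 4: b - f = -1 — and the others hold by inspection.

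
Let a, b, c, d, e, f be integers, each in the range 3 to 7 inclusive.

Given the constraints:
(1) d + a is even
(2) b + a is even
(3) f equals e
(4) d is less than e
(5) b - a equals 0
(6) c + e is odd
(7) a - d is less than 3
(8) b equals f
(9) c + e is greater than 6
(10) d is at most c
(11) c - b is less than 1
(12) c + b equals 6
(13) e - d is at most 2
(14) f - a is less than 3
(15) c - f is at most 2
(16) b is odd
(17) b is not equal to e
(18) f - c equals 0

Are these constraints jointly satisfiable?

Unsatisfiable

From constraints 3 and 8, b = f = e, so b = e. But constraint 17 says b ≠ e. Contradiction.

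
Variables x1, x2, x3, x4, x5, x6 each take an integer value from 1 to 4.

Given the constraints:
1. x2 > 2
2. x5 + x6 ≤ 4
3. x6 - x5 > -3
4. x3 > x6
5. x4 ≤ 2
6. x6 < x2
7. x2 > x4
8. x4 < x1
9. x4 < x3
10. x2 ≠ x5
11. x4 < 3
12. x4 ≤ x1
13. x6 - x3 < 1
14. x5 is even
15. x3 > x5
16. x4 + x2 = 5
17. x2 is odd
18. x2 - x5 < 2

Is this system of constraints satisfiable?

Satisfiable

The assignment x1 = 3, x2 = 3, x3 = 3, x4 = 2, x5 = 2, x6 = 1 works:
  constraint 2 holds since x5 + x6 = 3.
  constraint 3 holds since x6 - x5 = -1.
  constraint 13 holds since x6 - x3 = -2.
The rest check out directly.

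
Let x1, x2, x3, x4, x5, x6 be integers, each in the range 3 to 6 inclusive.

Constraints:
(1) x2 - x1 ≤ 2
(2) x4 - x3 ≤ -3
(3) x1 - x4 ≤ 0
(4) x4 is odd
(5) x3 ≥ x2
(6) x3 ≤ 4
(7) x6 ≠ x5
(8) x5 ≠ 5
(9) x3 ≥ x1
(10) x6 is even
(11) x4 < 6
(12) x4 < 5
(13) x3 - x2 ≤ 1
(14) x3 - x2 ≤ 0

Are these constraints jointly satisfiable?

Constraints 1, 2, 3, and 14 give x4 − x1 ≥ 0, x1 − x2 ≥ -2, x2 − x3 ≥ 0, x3 − x4 ≥ 3.
Adding all 4 inequalities: the left sides telescope to 0, and the right sides sum to 0 + (-2) + 0 + 3 = 1. So 0 ≥ 1, which is false.

Unsatisfiable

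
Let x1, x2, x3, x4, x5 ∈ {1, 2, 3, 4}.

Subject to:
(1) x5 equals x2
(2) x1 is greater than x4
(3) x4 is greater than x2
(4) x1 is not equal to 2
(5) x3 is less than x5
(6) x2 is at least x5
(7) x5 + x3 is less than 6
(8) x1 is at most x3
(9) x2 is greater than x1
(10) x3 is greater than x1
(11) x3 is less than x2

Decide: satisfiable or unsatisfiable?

Constraints 2, 3, 5, 6, and 10 give x2 < x4, x4 < x1, x1 < x3, x3 < x5, x5 ≤ x2. Chaining: x2 < x4 < x1 < x3 < x5 ≤ x2, which forces x2 < x2 — impossible.

Unsatisfiable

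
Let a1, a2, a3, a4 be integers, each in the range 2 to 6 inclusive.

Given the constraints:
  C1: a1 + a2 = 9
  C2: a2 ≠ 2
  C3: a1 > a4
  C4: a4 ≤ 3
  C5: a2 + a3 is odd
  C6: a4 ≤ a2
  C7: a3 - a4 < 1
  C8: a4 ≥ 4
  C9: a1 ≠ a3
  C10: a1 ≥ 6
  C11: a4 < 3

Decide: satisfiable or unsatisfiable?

From constraint 10: a1 ≥ 6. From constraints 6 and 8: a2 ≥ a4 ≥ 4. Hence a1 + a2 ≥ 10. But constraint 1 requires a1 + a2 = 9, and 9 < 10. Contradiction.

Unsatisfiable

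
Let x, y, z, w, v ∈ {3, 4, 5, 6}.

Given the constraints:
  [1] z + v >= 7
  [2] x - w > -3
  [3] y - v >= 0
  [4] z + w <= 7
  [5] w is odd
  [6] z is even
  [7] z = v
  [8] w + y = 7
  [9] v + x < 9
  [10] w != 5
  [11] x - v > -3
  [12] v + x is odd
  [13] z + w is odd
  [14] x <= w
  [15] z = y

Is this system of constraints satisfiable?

Satisfiable

The assignment x = 3, y = 4, z = 4, w = 3, v = 4 works:
  constraint 1 holds since z + v = 8.
  constraint 2 holds since x - w = 0.
The rest check out directly.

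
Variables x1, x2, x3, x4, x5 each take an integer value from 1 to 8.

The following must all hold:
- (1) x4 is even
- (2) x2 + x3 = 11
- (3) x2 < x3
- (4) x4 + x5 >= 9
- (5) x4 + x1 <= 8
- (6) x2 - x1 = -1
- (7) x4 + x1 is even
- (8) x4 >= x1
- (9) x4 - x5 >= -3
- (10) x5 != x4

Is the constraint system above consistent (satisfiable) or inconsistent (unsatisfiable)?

Try x1 = 4, x2 = 3, x3 = 8, x4 = 4, x5 = 5.
Check constraint 2: x2 + x3 = 11; constraint 4: x4 + x5 = 9. The remaining constraints are straightforward to verify.

Satisfiable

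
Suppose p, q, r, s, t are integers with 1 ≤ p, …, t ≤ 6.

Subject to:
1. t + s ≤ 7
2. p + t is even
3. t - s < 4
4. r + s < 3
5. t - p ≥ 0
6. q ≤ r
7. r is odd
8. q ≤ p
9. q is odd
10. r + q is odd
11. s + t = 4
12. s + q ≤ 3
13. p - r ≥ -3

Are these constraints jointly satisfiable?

Constraint 7 makes r odd and constraint 9 makes q odd, so r + q must be even. Constraint 10 says r + q is odd — contradiction.

Unsatisfiable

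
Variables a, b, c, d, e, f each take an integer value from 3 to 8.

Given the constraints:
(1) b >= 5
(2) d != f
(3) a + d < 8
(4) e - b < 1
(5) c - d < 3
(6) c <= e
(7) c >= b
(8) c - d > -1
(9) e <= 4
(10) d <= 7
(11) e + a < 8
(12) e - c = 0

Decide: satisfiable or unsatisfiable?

Unsatisfiable

From constraints 1 and 7: c ≥ b and b ≥ 5, so c ≥ 5. From constraints 6 and 9: c ≤ e and e ≤ 4, so c ≤ 4. But 4 < 5, so no value of c works.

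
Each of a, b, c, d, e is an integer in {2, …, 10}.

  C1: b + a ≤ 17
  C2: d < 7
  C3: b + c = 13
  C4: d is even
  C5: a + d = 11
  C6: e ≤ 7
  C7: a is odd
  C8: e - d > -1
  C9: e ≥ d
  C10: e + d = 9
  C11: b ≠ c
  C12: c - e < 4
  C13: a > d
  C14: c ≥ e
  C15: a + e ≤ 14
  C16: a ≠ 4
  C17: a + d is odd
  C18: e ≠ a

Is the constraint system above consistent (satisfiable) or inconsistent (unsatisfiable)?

Satisfiable

The assignment a = 7, b = 7, c = 6, d = 4, e = 5 works:
  constraint 1 holds since b + a = 14.
  constraint 3 holds since b + c = 13.
The rest check out directly.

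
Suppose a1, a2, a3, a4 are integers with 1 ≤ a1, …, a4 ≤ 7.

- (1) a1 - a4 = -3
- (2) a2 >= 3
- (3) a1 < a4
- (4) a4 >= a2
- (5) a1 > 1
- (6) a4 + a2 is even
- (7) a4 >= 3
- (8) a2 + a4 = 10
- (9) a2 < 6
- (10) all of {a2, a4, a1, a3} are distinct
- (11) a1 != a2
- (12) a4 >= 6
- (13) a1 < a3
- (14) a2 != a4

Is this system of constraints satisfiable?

Satisfiable

Try a1 = 3, a2 = 4, a3 = 5, a4 = 6.
Check constraint 1: a1 - a4 = -3; constraint 8: a2 + a4 = 10. The remaining constraints are straightforward to verify.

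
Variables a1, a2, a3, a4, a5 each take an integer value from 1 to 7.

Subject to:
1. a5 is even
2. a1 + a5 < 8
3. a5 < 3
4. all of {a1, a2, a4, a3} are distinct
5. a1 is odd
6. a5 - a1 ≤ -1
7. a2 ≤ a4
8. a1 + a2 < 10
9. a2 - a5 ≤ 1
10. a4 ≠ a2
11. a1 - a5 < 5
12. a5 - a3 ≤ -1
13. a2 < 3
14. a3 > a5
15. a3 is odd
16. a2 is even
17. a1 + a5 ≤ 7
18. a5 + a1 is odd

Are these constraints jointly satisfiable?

One satisfying assignment is a1 = 5, a2 = 2, a3 = 3, a4 = 6, a5 = 2.
For the less obvious constraints — constraint 2: a1 + a5 = 7; constraint 6: a5 - a1 = -3 — and the others hold by inspection.

Satisfiable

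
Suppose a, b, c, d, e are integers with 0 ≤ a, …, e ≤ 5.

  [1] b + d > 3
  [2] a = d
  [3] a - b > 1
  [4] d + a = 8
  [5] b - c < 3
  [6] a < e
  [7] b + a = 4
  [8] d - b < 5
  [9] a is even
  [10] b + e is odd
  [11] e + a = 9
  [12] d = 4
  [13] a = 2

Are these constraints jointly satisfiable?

Constraint 13 fixes a = 2 and constraint 12 fixes d = 4, but constraint 2 requires a = d. Since 2 ≠ 4, contradiction.

Unsatisfiable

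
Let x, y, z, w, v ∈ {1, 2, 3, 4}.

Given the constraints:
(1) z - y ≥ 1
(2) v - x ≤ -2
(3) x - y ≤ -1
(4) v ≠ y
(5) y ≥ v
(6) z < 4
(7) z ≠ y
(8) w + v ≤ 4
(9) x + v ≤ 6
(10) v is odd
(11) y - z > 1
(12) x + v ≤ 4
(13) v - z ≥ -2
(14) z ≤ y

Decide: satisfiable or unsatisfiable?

Unsatisfiable

Constraints 1, 2, 3, and 13 give y − x ≥ 1, x − v ≥ 2, v − z ≥ -2, z − y ≥ 1.
Adding all 4 inequalities: the left sides telescope to 0, and the right sides sum to 1 + 2 + (-2) + 1 = 2. So 0 ≥ 2, which is false.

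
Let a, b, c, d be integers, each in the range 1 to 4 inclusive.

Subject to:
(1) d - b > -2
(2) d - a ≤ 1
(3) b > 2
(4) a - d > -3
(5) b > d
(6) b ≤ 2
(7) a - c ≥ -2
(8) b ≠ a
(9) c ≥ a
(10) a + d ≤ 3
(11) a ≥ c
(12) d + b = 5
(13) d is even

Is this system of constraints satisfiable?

Unsatisfiable

From constraint 3: b ≥ 3. From constraint 6: b ≤ 2. But 2 < 3, so no value of b works.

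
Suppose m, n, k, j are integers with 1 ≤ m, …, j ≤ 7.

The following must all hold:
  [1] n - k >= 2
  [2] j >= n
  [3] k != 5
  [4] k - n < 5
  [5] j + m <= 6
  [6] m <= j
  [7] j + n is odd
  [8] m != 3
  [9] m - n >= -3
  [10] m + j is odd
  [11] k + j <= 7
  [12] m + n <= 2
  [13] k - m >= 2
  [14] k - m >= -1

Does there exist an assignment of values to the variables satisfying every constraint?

Unsatisfiable

Constraints 1, 9, and 13 give m − n ≥ -3, n − k ≥ 2, k − m ≥ 2.
Adding all 3 inequalities: the left sides telescope to 0, and the right sides sum to (-3) + 2 + 2 = 1. So 0 ≥ 1, which is false.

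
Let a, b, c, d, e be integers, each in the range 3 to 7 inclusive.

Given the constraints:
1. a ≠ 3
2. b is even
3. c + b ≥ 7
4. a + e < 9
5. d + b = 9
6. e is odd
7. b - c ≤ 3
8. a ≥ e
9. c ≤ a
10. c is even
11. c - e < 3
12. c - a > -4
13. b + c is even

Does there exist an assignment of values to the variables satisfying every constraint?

Take a = 5, b = 6, c = 4, d = 3, e = 3. Then constraint 3: c + b = 10; constraint 4: a + e = 8, and every other listed constraint is also met.

Satisfiable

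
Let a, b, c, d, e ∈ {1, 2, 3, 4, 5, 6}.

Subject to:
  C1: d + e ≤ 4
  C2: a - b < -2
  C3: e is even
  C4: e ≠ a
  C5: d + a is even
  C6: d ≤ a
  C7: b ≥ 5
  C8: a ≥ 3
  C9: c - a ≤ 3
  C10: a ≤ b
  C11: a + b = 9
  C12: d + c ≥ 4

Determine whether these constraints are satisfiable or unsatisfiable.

The assignment a = 3, b = 6, c = 6, d = 1, e = 2 works:
  constraint 1 holds since d + e = 3.
  constraint 2 holds since a - b = -3.
The rest check out directly.

Satisfiable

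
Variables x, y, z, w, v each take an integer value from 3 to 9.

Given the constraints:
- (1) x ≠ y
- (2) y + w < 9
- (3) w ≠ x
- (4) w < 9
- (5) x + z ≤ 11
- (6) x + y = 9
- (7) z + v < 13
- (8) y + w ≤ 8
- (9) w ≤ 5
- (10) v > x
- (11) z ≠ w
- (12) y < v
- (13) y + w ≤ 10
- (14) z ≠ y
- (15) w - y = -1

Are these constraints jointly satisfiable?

Take x = 5, y = 4, z = 6, w = 3, v = 6. Then constraint 2: y + w = 7; constraint 5: x + z = 11; constraint 6: x + y = 9, and every other listed constraint is also met.

Satisfiable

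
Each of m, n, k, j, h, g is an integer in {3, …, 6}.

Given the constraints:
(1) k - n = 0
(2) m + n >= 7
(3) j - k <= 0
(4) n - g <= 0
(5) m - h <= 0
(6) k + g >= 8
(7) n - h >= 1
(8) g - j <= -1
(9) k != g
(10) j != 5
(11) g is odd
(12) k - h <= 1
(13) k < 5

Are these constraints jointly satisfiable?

Unsatisfiable

Constraints 3, 4, 7, 8, and 12 give h − k ≥ -1, k − j ≥ 0, j − g ≥ 1, g − n ≥ 0, n − h ≥ 1.
Adding all 5 inequalities: the left sides telescope to 0, and the right sides sum to (-1) + 0 + 1 + 0 + 1 = 1. So 0 ≥ 1, which is false.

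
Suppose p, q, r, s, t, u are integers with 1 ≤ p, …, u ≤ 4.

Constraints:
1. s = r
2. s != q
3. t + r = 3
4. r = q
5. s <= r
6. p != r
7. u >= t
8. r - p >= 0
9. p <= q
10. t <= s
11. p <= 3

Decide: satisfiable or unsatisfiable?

From constraints 1 and 4, s = r = q, so s = q. But constraint 2 says s ≠ q. Contradiction.

Unsatisfiable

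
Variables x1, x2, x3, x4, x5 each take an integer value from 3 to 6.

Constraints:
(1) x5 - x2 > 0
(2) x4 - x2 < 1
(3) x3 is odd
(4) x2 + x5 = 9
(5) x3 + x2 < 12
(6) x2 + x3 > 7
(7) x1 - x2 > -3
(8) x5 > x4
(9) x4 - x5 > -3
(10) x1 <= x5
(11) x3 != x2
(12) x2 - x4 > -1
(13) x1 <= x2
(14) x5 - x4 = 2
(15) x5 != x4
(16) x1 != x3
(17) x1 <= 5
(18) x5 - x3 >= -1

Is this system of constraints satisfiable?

One satisfying assignment is x1 = 4, x2 = 4, x3 = 5, x4 = 3, x5 = 5.
For the less obvious constraints — constraint 1: x5 - x2 = 1; constraint 2: x4 - x2 = -1; constraint 4: x2 + x5 = 9 — and the others hold by inspection.

Satisfiable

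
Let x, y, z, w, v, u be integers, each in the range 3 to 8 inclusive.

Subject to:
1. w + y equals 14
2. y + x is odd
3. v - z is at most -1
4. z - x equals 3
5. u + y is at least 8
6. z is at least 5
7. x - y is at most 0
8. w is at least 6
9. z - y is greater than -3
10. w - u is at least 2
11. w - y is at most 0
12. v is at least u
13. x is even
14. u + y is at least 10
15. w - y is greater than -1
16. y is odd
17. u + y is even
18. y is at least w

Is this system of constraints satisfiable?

Satisfiable

Setting (x, y, z, w, v, u) = (4, 7, 7, 7, 6, 3) satisfies everything: constraint 1: w + y = 14; constraint 3: v - z = -1, and the others follow.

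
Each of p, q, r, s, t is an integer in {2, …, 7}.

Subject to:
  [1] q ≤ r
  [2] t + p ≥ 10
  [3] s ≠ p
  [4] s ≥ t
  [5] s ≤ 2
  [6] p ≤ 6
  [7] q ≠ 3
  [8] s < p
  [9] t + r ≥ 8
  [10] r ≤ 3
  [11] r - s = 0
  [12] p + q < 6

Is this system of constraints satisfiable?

From constraints 4 and 5: t ≤ s ≤ 2. From constraint 6: p ≤ 6. Hence t + p ≤ 8. But constraint 2 requires t + p ≥ 10, and 10 > 8. Contradiction.

Unsatisfiable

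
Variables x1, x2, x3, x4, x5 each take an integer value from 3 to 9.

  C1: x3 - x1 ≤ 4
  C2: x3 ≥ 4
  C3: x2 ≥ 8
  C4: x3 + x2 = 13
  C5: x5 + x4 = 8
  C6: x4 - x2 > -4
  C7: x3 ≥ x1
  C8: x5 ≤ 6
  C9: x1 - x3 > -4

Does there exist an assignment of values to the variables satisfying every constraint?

Satisfiable

Try x1 = 3, x2 = 8, x3 = 5, x4 = 5, x5 = 3.
Check constraint 1: x3 - x1 = 2; constraint 4: x3 + x2 = 13; constraint 5: x5 + x4 = 8. The remaining constraints are straightforward to verify.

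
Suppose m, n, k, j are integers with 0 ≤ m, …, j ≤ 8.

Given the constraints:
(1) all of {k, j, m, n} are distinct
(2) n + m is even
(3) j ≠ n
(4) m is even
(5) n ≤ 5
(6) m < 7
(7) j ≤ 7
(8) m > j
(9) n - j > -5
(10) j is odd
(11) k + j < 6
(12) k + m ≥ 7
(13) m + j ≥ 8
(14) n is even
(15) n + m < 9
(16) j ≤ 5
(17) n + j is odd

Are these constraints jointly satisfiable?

One satisfying assignment is m = 6, n = 0, k = 1, j = 3.
For the less obvious constraints — constraint 9: n - j = -3; constraint 11: k + j = 4; constraint 12: k + m = 7 — and the others hold by inspection.

Satisfiable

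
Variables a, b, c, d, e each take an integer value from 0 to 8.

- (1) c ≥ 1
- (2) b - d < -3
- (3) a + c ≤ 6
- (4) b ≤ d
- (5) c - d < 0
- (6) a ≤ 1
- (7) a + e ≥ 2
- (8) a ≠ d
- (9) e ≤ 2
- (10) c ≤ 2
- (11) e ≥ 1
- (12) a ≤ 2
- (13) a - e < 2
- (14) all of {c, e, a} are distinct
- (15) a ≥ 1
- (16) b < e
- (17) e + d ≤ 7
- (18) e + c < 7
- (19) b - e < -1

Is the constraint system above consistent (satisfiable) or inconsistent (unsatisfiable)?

Unsatisfiable

Constraints 1, 9, 10, 11, 12, and 15 confine each of c, e, a to the 2 values {1, 2}.
Constraint 14 requires all 3 of them to be distinct, but only 2 values are available — impossible by the pigeonhole principle.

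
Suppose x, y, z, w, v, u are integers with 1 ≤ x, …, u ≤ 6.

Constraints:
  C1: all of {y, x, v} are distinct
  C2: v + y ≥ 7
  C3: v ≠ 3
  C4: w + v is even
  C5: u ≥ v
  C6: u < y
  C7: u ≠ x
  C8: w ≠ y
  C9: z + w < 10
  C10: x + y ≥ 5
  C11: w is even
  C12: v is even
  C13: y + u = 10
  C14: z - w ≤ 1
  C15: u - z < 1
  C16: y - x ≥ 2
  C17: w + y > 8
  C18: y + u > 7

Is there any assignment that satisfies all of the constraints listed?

Satisfiable

One satisfying assignment is x = 1, y = 6, z = 5, w = 4, v = 4, u = 4.
For the less obvious constraints — constraint 2: v + y = 10; constraint 9: z + w = 9 — and the others hold by inspection.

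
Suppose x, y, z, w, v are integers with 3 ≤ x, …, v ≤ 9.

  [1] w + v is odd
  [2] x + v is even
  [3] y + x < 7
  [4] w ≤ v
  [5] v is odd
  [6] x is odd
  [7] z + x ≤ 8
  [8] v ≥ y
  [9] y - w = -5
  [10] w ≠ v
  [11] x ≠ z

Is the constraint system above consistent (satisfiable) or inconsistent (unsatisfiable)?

The assignment x = 3, y = 3, z = 4, w = 8, v = 9 works:
  constraint 3 holds since y + x = 6.
  constraint 7 holds since z + x = 7.
  constraint 9 holds since y - w = -5.
The rest check out directly.

Satisfiable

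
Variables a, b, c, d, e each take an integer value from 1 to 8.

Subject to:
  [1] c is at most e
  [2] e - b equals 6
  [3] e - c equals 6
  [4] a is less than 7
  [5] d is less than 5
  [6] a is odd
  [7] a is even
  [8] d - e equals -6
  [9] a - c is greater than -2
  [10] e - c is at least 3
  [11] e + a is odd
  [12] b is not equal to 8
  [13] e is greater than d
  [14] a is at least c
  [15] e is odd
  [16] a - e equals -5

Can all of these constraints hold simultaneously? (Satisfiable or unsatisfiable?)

Unsatisfiable

Constraint 15 makes e odd and constraint 6 makes a odd, so e + a must be even. Constraint 11 says e + a is odd — contradiction.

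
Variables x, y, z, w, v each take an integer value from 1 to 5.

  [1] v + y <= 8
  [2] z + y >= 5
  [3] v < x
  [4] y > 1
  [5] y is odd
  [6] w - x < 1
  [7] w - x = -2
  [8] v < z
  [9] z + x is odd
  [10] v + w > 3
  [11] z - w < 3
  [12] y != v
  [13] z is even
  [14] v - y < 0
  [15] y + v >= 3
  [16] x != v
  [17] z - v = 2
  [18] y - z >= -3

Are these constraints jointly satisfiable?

Try x = 5, y = 3, z = 4, w = 3, v = 2.
Check constraint 1: v + y = 5; constraint 2: z + y = 7. The remaining constraints are straightforward to verify.

Satisfiable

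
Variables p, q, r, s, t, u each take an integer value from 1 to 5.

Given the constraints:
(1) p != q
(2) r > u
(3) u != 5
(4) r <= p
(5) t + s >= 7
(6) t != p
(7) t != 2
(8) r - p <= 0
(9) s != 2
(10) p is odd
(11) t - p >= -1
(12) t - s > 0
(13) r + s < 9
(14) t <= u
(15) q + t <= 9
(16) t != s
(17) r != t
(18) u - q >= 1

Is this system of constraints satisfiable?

One satisfying assignment is p = 5, q = 2, r = 5, s = 3, t = 4, u = 4.
For the less obvious constraints — constraint 5: t + s = 7; constraint 8: r - p = 0 — and the others hold by inspection.

Satisfiable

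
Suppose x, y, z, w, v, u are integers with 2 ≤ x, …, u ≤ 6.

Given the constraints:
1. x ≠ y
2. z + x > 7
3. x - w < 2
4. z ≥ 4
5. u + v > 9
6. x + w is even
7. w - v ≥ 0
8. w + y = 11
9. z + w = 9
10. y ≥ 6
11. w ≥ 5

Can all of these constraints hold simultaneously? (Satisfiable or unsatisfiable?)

The assignment x = 5, y = 6, z = 4, w = 5, v = 5, u = 6 works:
  constraint 2 holds since z + x = 9.
  constraint 3 holds since x - w = 0.
The rest check out directly.

Satisfiable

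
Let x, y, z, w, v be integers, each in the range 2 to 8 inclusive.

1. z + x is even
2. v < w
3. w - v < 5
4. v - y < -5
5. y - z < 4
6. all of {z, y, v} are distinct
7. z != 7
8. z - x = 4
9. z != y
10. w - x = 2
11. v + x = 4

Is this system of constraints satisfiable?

Satisfiable

One satisfying assignment is x = 2, y = 8, z = 6, w = 4, v = 2.
For the less obvious constraints — constraint 3: w - v = 2; constraint 4: v - y = -6 — and the others hold by inspection.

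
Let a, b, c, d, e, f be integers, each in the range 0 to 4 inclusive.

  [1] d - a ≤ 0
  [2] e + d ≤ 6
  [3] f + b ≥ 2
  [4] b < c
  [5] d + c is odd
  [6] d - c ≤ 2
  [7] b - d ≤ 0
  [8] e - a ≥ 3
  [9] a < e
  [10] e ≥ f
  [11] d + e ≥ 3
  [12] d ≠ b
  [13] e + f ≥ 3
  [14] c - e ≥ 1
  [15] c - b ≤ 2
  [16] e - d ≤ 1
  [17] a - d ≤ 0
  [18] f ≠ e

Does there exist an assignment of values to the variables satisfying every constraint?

Unsatisfiable

Constraints 1, 7, 8, 14, and 15 give c − e ≥ 1, e − a ≥ 3, a − d ≥ 0, d − b ≥ 0, b − c ≥ -2.
Adding all 5 inequalities: the left sides telescope to 0, and the right sides sum to 1 + 3 + 0 + 0 + (-2) = 2. So 0 ≥ 2, which is false.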